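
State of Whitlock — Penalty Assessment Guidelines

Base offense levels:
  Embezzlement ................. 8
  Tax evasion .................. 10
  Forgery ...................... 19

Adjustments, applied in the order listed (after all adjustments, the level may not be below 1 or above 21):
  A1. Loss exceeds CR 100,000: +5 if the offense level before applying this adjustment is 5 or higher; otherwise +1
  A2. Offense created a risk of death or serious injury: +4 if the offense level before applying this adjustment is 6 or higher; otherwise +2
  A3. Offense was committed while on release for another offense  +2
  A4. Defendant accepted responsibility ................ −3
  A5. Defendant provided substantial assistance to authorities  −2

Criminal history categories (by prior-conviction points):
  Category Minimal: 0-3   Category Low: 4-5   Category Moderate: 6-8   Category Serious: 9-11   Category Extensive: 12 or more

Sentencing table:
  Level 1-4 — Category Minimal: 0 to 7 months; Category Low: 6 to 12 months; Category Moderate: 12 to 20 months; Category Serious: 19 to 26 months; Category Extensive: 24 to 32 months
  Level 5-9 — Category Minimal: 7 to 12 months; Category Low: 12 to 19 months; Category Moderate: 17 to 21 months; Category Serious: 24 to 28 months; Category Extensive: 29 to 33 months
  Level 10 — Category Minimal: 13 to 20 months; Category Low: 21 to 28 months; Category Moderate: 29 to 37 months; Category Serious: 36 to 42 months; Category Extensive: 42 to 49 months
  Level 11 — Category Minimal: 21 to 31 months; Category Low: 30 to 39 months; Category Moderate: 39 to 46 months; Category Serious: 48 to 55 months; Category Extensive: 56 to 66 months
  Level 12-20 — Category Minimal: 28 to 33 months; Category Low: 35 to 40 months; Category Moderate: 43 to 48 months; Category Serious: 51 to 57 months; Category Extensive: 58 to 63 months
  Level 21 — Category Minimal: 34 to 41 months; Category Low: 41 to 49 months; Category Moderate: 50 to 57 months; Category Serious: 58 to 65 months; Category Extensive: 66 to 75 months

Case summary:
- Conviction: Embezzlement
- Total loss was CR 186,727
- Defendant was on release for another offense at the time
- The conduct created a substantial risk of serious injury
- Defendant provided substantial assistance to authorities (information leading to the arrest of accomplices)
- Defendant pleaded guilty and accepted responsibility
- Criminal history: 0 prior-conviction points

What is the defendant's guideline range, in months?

28-33 months

Base offense level for embezzlement: 8.
A1 applies (level before this adjustment is 8 ≥ 5, so +5): 8 + 5 = 13.
A2 applies (level before this adjustment is 13 ≥ 6, so +4): 13 + 4 = 17.
A3 applies: 17 + 2 = 19.
A4 applies: 19 − 3 = 16.
A5 applies: 16 − 2 = 14.
Final offense level: 14.
Criminal history: 0 prior points → Category Minimal (0-3).
Level 14 falls in the 12-20 band.
Grid: Level 12-20 × Category Minimal = 28-33 months.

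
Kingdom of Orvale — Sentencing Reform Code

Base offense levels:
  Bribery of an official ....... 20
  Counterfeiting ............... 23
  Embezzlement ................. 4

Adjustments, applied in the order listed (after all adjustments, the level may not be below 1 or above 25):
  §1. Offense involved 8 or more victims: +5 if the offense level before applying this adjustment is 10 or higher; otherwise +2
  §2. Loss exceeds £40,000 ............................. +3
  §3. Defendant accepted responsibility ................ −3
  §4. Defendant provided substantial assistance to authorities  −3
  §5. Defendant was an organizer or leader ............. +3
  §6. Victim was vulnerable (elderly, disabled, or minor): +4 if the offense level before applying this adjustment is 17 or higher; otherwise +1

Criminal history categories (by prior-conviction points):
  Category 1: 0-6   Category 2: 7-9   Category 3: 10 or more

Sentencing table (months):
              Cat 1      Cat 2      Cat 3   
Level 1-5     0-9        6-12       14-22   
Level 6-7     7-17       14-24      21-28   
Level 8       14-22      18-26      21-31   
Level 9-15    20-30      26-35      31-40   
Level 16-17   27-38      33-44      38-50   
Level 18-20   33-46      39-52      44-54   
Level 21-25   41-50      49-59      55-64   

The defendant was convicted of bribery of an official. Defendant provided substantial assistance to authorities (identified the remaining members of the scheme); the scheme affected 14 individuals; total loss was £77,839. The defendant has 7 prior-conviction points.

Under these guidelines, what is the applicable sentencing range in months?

49-59 months

Base offense level for bribery of an official: 20.
§1 applies (level before this adjustment is 20 ≥ 10, so +5): 20 + 5 = 25.
§2 applies: 25 + 3 = 28.
§4 applies: 28 − 3 = 25.
§5 does not apply.
§6 does not apply.
Final offense level: 25.
Criminal history: 7 prior points → Category 2 (7-9).
Level 25 falls in the 21-25 band.
Grid: Level 21-25 × Category 2 = 49-59 months.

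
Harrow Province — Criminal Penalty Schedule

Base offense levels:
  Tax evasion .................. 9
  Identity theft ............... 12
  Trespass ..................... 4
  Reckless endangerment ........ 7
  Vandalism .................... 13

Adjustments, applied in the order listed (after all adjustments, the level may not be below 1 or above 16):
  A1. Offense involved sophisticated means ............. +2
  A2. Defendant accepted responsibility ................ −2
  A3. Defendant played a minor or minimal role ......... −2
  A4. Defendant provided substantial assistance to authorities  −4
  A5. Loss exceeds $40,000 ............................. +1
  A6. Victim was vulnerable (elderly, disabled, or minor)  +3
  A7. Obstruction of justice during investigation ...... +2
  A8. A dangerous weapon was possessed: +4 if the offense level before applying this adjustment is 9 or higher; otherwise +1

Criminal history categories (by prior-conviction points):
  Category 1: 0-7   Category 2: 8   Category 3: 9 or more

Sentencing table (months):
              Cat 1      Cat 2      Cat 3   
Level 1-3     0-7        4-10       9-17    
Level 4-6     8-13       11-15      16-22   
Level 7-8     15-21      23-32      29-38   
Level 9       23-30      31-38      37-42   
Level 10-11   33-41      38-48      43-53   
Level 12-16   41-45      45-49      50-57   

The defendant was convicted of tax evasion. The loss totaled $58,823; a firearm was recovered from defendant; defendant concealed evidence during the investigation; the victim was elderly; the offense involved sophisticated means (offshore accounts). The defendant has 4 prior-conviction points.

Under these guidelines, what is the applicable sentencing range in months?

41-45 months

Base offense level for tax evasion: 9.
A1 applies: 9 + 2 = 11.
A2 does not apply.
A3 does not apply.
A5 applies: 11 + 1 = 12.
A6 applies: 12 + 3 = 15.
A7 applies: 15 + 2 = 17.
A8 applies (level before this adjustment is 17 ≥ 9, so +4): 17 + 4 = 21.
Level 21 exceeds the maximum of 16; capped at 16.
Final offense level: 16.
Criminal history: 4 prior points → Category 1 (0-7).
Level 16 falls in the 12-16 band.
Grid: Level 12-16 × Category 1 = 41-45 months.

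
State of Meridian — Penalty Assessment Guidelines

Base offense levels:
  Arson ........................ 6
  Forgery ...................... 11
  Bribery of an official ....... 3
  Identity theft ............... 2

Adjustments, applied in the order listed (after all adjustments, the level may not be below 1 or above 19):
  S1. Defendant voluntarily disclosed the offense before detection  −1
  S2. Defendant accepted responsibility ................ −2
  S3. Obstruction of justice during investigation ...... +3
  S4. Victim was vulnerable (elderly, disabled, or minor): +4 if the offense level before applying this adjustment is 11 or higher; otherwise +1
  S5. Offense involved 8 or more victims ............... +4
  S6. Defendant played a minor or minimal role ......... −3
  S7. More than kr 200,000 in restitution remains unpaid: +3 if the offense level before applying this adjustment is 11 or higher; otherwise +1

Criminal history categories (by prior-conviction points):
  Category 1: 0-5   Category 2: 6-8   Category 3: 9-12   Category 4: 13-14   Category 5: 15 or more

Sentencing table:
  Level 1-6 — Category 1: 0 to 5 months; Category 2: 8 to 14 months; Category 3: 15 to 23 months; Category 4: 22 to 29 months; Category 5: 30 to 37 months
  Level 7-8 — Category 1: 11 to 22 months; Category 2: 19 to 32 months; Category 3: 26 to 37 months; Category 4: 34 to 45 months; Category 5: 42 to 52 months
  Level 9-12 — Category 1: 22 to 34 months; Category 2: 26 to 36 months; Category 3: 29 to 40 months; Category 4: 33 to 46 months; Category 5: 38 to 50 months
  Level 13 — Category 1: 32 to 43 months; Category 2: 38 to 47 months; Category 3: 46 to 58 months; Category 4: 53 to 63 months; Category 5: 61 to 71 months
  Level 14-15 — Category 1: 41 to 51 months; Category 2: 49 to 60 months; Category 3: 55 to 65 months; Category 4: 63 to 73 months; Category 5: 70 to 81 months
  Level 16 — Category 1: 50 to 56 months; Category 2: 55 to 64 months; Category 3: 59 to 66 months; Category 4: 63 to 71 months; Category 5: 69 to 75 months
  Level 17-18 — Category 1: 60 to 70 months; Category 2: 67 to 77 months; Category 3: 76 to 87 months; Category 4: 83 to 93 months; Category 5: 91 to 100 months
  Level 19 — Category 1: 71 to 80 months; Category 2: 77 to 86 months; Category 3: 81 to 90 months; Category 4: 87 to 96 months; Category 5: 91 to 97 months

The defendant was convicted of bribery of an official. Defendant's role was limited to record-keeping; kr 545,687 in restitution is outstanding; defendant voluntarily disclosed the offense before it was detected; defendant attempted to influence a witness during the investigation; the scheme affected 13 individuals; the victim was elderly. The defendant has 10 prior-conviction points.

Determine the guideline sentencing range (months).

26-37 months

Base offense level for bribery of an official: 3.
S1 applies: 3 − 1 = 2.
S2 does not apply.
S3 applies: 2 + 3 = 5.
S4 applies (level before this adjustment is 5 < 11, so +1): 5 + 1 = 6.
S5 applies: 6 + 4 = 10.
S6 applies: 10 − 3 = 7.
S7 applies (level before this adjustment is 7 < 11, so +1): 7 + 1 = 8.
Final offense level: 8.
Criminal history: 10 prior points → Category 3 (9-12).
Level 8 falls in the 7-8 band.
Grid: Level 7-8 × Category 3 = 26-37 months.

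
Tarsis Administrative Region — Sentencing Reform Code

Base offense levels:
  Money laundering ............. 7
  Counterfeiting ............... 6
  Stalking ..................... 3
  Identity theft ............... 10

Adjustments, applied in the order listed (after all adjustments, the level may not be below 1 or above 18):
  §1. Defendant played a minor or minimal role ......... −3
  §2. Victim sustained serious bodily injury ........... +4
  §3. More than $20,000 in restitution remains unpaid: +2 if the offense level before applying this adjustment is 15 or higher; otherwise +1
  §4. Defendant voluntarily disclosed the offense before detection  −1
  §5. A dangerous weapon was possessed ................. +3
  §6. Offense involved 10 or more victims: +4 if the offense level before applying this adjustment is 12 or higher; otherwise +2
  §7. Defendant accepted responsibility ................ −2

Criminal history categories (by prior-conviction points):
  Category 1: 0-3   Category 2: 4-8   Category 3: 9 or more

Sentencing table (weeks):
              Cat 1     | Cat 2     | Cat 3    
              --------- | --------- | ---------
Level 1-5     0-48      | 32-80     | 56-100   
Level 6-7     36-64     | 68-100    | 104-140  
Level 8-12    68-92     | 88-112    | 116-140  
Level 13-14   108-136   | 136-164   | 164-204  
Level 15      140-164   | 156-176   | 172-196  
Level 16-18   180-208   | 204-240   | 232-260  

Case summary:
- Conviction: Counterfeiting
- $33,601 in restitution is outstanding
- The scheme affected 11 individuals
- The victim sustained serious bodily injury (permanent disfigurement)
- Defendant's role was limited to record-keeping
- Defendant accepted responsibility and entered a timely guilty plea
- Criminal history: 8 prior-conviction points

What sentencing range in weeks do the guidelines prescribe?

88-112 weeks

Base offense level for counterfeiting: 6.
§1 applies: 6 − 3 = 3.
§2 applies: 3 + 4 = 7.
§3 applies (level before this adjustment is 7 < 15, so +1): 7 + 1 = 8.
§4 does not apply.
§5 does not apply.
§6 applies (level before this adjustment is 8 < 12, so +2): 8 + 2 = 10.
§7 applies: 10 − 2 = 8.
Final offense level: 8.
Criminal history: 8 prior points → Category 2 (4-8).
Level 8 falls in the 8-12 band.
Grid: Level 8-12 × Category 2 = 88-112 weeks.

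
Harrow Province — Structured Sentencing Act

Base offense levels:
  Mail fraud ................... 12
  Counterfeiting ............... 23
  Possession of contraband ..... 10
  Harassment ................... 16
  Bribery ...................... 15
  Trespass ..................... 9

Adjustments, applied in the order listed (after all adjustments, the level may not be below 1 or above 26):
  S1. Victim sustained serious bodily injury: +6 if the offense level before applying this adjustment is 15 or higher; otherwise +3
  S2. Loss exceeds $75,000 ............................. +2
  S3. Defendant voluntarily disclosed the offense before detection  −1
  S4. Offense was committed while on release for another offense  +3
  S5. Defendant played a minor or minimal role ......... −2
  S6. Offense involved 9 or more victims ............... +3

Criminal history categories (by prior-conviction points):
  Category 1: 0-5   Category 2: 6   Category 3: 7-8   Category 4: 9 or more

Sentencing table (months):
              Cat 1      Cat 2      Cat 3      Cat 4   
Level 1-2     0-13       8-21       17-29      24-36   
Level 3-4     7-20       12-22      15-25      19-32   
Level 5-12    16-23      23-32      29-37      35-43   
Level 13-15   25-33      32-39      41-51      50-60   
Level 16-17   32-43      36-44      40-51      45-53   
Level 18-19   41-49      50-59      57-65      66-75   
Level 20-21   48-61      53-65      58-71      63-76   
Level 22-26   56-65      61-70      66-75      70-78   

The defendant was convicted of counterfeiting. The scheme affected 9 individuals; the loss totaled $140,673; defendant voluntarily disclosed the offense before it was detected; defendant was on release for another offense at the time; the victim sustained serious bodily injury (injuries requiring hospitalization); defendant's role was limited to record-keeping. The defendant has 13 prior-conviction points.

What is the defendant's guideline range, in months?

70-78 months

Base offense level for counterfeiting: 23.
S1 applies (level before this adjustment is 23 ≥ 15, so +6): 23 + 6 = 29.
S2 applies: 29 + 2 = 31.
S3 applies: 31 − 1 = 30.
S4 applies: 30 + 3 = 33.
S5 applies: 33 − 2 = 31.
S6 applies: 31 + 3 = 34.
Level 34 exceeds the maximum of 26; capped at 26.
Final offense level: 26.
Criminal history: 13 prior points → Category 4 (9+).
Level 26 falls in the 22-26 band.
Grid: Level 22-26 × Category 4 = 70-78 months.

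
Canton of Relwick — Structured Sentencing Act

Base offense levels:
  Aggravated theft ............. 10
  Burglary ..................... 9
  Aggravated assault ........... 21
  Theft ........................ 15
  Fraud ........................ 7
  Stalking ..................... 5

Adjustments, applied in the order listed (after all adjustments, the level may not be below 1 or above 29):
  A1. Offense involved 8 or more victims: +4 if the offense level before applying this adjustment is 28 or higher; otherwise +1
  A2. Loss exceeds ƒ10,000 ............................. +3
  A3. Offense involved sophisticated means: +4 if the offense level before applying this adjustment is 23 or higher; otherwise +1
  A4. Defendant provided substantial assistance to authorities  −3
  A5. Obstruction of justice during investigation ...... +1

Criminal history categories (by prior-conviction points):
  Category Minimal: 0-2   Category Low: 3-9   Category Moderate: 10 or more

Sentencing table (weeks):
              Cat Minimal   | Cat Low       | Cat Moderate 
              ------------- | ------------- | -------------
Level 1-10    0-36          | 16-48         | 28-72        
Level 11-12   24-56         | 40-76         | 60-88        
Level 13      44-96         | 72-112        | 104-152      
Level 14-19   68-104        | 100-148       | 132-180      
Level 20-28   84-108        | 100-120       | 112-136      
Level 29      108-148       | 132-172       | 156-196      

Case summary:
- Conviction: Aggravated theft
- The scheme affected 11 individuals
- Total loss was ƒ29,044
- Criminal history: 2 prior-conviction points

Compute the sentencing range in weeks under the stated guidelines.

Base offense level for aggravated theft: 10.
A1 applies (level before this adjustment is 10 < 28, so +1): 10 + 1 = 11.
A2 applies: 11 + 3 = 14.
A4 does not apply.
A5 does not apply.
Final offense level: 14.
Criminal history: 2 prior points → Category Minimal (0-2).
Level 14 falls in the 14-19 band.
Grid: Level 14-19 × Category Minimal = 68-104 weeks.

68-104 weeks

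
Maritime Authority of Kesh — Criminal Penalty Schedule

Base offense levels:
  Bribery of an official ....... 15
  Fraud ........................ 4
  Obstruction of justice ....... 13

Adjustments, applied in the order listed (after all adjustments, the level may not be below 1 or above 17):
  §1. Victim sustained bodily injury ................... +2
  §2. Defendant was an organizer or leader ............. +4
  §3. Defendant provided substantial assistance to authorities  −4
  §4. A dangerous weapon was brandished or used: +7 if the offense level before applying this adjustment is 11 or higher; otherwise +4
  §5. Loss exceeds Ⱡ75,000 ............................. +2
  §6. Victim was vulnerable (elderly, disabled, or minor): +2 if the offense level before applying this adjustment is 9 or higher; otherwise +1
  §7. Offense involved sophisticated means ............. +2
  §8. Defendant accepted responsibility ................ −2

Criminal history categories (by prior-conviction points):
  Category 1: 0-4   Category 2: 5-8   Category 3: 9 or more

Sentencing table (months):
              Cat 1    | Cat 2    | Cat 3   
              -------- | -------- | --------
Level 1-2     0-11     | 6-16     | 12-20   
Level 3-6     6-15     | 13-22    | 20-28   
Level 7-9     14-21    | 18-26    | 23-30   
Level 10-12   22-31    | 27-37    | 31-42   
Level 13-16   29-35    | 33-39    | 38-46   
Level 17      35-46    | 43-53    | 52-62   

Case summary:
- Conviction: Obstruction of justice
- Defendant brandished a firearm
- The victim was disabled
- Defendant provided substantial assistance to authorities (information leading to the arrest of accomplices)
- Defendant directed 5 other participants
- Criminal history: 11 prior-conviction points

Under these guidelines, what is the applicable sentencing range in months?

Base offense level for obstruction of justice: 13.
§2 applies: 13 + 4 = 17.
§3 applies: 17 − 4 = 13.
§4 applies (level before this adjustment is 13 ≥ 11, so +7): 13 + 7 = 20.
§6 applies (level before this adjustment is 20 ≥ 9, so +2): 20 + 2 = 22.
§8 does not apply.
Level 22 exceeds the maximum of 17; capped at 17.
Final offense level: 17.
Criminal history: 11 prior points → Category 3 (9+).
Level 17 falls in the 17 band.
Grid: Level 17 × Category 3 = 52-62 months.

52-62 months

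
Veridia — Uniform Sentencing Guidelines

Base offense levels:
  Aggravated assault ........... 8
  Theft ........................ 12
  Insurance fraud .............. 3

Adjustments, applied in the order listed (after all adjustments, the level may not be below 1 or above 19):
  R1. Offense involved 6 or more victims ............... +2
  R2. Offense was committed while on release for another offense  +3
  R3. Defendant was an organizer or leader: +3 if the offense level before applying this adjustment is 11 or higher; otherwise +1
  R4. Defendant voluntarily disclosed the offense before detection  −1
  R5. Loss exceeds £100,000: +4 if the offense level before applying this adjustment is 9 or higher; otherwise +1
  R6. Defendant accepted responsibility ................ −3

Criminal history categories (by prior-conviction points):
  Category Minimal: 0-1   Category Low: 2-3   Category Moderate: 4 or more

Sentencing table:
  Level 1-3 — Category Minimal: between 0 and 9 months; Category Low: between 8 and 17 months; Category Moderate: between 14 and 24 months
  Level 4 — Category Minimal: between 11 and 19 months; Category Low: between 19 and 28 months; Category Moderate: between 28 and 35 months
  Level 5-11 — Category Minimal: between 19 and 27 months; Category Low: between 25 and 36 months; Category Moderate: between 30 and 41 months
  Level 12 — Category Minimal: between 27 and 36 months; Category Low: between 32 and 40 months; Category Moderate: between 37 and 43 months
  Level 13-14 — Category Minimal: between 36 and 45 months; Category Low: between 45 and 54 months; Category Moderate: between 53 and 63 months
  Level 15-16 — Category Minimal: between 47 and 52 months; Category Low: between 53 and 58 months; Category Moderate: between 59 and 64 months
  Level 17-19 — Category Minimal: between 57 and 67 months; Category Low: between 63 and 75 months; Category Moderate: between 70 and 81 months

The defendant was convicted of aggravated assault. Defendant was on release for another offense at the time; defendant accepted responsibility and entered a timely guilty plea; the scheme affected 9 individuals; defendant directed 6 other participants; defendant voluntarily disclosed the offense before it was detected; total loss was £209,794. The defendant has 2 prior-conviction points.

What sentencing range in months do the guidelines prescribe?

Base offense level for aggravated assault: 8.
R1 applies: 8 + 2 = 10.
R2 applies: 10 + 3 = 13.
R3 applies (level before this adjustment is 13 ≥ 11, so +3): 13 + 3 = 16.
R4 applies: 16 − 1 = 15.
R5 applies (level before this adjustment is 15 ≥ 9, so +4): 15 + 4 = 19.
R6 applies: 19 − 3 = 16.
Final offense level: 16.
Criminal history: 2 prior points → Category Low (2-3).
Level 16 falls in the 15-16 band.
Grid: Level 15-16 × Category Low = 53-58 months.

53-58 months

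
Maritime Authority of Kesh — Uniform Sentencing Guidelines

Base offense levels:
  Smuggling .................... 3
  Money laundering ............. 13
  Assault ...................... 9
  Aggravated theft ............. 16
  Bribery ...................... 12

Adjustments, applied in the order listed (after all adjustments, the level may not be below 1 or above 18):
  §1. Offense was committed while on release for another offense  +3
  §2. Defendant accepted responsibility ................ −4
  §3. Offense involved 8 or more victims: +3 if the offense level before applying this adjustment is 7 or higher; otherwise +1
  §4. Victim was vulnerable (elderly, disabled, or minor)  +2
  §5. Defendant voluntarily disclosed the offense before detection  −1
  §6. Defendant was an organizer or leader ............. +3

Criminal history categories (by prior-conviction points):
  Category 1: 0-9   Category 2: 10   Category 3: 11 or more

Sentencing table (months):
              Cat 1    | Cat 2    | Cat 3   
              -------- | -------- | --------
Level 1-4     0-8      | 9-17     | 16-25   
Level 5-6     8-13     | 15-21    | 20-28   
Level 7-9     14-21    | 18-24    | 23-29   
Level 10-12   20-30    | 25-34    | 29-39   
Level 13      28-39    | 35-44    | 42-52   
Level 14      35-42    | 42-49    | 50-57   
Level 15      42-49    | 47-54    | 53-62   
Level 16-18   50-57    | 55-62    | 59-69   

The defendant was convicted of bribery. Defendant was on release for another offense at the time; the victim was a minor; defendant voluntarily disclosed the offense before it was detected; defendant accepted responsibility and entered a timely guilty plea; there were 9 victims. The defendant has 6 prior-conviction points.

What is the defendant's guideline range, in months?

Base offense level for bribery: 12.
§1 applies: 12 + 3 = 15.
§2 applies: 15 − 4 = 11.
§3 applies (level before this adjustment is 11 ≥ 7, so +3): 11 + 3 = 14.
§4 applies: 14 + 2 = 16.
§5 applies: 16 − 1 = 15.
§6 does not apply.
Final offense level: 15.
Criminal history: 6 prior points → Category 1 (0-9).
Level 15 falls in the 15 band.
Grid: Level 15 × Category 1 = 42-49 months.

42-49 months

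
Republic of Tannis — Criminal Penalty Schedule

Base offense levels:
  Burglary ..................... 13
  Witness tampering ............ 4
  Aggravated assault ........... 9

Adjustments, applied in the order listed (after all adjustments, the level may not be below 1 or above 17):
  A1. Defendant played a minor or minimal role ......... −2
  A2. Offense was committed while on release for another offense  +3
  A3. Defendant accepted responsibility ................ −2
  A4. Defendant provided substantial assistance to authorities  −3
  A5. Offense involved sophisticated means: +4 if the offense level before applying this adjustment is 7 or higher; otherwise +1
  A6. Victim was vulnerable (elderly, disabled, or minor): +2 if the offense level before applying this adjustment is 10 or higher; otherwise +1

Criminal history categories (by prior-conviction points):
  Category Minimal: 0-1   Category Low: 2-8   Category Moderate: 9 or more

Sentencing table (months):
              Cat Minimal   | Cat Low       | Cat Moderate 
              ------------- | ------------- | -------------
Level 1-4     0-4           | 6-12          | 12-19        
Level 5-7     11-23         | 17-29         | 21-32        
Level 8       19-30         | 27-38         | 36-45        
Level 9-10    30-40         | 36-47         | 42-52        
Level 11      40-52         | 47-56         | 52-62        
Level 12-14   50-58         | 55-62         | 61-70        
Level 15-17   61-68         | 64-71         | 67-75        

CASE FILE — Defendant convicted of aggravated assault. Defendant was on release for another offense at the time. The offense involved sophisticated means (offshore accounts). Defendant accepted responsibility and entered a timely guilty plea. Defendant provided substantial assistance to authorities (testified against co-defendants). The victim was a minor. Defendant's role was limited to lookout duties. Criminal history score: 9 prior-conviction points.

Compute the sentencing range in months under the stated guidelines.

Base offense level for aggravated assault: 9.
A1 applies: 9 − 2 = 7.
A2 applies: 7 + 3 = 10.
A3 applies: 10 − 2 = 8.
A4 applies: 8 − 3 = 5.
A5 applies (level before this adjustment is 5 < 7, so +1): 5 + 1 = 6.
A6 applies (level before this adjustment is 6 < 10, so +1): 6 + 1 = 7.
Final offense level: 7.
Criminal history: 9 prior points → Category Moderate (9+).
Level 7 falls in the 5-7 band.
Grid: Level 5-7 × Category Moderate = 21-32 months.

21-32 months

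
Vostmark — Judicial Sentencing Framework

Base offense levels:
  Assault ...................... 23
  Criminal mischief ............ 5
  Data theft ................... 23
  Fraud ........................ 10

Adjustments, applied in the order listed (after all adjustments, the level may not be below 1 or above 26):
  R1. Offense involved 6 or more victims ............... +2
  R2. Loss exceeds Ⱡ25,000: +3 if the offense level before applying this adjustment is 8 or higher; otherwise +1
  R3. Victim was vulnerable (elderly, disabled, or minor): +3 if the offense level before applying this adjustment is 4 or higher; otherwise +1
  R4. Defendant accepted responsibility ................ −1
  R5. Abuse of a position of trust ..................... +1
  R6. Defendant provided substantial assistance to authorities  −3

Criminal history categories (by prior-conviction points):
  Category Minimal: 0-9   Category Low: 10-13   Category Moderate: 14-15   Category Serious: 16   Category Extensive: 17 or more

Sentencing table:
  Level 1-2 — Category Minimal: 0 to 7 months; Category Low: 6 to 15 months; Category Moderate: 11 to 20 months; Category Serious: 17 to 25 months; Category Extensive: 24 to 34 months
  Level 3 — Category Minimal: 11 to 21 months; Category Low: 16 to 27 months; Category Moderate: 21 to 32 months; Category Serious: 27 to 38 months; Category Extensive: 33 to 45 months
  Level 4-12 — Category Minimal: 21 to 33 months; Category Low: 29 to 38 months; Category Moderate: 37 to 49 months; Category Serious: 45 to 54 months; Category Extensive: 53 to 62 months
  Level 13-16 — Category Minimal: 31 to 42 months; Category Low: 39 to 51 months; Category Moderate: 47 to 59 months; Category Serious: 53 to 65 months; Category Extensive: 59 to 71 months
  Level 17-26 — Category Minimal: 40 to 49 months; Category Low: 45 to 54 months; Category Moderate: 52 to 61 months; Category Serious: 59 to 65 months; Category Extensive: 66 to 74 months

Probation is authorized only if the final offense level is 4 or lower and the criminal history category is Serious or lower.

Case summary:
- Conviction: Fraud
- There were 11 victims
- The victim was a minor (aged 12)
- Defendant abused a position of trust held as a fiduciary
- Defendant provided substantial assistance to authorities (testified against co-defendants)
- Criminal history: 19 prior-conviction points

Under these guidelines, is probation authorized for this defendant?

Base offense level for fraud: 10.
R1 applies: 10 + 2 = 12.
R3 applies (level before this adjustment is 12 ≥ 4, so +3): 12 + 3 = 15.
R4 does not apply.
R5 applies: 15 + 1 = 16.
R6 applies: 16 − 3 = 13.
Final offense level: 13.
Criminal history: 19 prior points → Category Extensive (17+).
Level 13 falls in the 13-16 band.
Grid: Level 13-16 × Category Extensive = 59-71 months.
Probation check: level 13 > 4 and category Extensive > Serious → not eligible.

No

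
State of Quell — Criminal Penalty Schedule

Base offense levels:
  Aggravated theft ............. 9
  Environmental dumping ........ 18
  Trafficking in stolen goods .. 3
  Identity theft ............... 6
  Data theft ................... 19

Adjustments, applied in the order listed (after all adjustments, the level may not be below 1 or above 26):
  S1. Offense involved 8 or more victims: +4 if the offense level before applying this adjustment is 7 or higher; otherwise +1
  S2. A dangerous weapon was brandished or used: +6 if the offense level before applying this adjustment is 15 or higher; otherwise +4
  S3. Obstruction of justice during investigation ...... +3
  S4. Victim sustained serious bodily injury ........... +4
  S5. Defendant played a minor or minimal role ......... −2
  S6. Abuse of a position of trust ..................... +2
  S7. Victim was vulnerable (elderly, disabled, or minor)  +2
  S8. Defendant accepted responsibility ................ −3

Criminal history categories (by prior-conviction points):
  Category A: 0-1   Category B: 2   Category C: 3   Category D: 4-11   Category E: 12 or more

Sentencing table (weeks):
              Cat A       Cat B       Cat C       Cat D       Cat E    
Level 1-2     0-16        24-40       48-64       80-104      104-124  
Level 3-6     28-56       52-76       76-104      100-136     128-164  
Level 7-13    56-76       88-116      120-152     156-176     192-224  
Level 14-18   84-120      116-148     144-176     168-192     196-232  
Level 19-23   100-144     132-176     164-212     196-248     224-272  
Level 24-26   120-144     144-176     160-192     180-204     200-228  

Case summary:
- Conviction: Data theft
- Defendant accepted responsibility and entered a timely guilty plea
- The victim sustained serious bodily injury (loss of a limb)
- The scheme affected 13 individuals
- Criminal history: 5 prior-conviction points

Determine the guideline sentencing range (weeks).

Base offense level for data theft: 19.
S1 applies (level before this adjustment is 19 ≥ 7, so +4): 19 + 4 = 23.
S3 does not apply.
S4 applies: 23 + 4 = 27.
S5 does not apply.
S6 does not apply.
S8 applies: 27 − 3 = 24.
Final offense level: 24.
Criminal history: 5 prior points → Category D (4-11).
Level 24 falls in the 24-26 band.
Grid: Level 24-26 × Category D = 180-204 weeks.

180-204 weeks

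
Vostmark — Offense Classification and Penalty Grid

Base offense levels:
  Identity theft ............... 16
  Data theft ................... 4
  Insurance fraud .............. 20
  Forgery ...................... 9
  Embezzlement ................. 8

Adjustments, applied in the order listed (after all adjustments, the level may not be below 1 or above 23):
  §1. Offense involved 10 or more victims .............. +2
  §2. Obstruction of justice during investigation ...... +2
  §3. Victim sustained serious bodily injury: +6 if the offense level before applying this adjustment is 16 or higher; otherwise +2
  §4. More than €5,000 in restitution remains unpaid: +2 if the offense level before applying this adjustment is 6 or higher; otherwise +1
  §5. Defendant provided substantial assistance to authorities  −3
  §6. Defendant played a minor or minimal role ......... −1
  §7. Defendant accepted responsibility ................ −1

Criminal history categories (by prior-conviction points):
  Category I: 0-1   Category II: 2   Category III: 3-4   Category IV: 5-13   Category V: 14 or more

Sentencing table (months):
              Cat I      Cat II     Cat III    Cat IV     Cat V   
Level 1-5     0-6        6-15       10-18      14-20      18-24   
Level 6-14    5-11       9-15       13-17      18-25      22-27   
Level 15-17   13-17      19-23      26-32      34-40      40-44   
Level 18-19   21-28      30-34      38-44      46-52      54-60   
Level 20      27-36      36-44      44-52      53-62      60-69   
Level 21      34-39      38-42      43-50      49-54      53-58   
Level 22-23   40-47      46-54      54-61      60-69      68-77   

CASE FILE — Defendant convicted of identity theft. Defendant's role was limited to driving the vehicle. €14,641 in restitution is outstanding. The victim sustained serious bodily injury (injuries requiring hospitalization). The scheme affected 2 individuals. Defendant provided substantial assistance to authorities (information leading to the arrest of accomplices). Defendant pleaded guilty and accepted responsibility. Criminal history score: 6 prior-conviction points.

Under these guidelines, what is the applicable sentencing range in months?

Base offense level for identity theft: 16.
§2 does not apply.
§3 applies (level before this adjustment is 16 ≥ 16, so +6): 16 + 6 = 22.
§4 applies (level before this adjustment is 22 ≥ 6, so +2): 22 + 2 = 24.
§5 applies: 24 − 3 = 21.
§6 applies: 21 − 1 = 20.
§7 applies: 20 − 1 = 19.
Final offense level: 19.
Criminal history: 6 prior points → Category IV (5-13).
Level 19 falls in the 18-19 band.
Grid: Level 18-19 × Category IV = 46-52 months.

46-52 months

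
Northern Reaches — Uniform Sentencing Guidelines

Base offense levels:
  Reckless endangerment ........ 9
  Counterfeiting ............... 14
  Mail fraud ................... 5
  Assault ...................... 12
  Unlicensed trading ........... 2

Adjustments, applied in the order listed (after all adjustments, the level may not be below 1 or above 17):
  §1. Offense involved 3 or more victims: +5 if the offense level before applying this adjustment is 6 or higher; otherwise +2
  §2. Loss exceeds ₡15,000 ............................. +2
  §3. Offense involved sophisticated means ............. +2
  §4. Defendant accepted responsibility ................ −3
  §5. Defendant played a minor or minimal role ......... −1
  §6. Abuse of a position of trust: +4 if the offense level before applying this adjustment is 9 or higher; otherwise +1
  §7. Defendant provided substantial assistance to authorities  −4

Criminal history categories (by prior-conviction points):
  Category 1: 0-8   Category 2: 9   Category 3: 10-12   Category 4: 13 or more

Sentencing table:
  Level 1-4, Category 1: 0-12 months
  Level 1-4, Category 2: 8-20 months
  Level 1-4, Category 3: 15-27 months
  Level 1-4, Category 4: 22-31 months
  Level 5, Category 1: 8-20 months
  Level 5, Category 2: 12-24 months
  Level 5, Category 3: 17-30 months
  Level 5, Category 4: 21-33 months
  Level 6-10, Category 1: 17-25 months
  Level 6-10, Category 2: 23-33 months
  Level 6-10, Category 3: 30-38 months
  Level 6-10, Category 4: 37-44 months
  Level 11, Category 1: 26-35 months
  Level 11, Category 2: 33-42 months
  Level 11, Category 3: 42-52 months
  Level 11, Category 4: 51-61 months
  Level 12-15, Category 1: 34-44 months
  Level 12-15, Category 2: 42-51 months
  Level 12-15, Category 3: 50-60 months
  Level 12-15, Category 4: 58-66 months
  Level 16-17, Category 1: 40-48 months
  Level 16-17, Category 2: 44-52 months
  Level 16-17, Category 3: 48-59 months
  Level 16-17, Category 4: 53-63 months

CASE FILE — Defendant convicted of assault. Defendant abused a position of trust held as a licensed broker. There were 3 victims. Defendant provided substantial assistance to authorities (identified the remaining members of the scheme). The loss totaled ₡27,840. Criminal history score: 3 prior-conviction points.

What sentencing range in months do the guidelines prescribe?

Base offense level for assault: 12.
§1 applies (level before this adjustment is 12 ≥ 6, so +5): 12 + 5 = 17.
§2 applies: 17 + 2 = 19.
§4 does not apply.
§6 applies (level before this adjustment is 19 ≥ 9, so +4): 19 + 4 = 23.
§7 applies: 23 − 4 = 19.
Level 19 exceeds the maximum of 17; capped at 17.
Final offense level: 17.
Criminal history: 3 prior points → Category 1 (0-8).
Level 17 falls in the 16-17 band.
Grid: Level 16-17 × Category 1 = 40-48 months.

40-48 months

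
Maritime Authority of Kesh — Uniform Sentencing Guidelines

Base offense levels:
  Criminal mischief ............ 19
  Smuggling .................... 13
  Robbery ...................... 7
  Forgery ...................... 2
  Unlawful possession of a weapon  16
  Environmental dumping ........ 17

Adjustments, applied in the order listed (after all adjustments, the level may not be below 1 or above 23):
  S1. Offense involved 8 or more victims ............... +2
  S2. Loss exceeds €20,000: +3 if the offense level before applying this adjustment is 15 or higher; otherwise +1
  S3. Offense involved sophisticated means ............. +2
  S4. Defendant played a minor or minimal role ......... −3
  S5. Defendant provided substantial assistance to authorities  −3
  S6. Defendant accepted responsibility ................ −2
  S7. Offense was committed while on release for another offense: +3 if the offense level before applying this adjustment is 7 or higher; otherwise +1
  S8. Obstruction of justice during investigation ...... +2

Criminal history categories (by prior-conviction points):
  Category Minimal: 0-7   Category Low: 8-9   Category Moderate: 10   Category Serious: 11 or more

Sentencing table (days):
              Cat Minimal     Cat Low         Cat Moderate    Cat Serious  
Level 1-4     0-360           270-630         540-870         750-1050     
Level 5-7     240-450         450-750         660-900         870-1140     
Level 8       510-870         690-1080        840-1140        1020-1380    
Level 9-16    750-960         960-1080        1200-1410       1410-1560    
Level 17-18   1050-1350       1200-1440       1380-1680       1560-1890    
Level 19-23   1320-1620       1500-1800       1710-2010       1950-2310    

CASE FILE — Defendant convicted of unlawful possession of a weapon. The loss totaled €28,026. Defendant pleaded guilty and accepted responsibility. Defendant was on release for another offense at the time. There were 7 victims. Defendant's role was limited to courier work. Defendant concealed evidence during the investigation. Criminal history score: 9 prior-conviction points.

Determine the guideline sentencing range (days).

1500-1800 days

Base offense level for unlawful possession of a weapon: 16.
S2 applies (level before this adjustment is 16 ≥ 15, so +3): 16 + 3 = 19.
S3 does not apply.
S4 applies: 19 − 3 = 16.
S5 does not apply.
S6 applies: 16 − 2 = 14.
S7 applies (level before this adjustment is 14 ≥ 7, so +3): 14 + 3 = 17.
S8 applies: 17 + 2 = 19.
Final offense level: 19.
Criminal history: 9 prior points → Category Low (8-9).
Level 19 falls in the 19-23 band.
Grid: Level 19-23 × Category Low = 1500-1800 days.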